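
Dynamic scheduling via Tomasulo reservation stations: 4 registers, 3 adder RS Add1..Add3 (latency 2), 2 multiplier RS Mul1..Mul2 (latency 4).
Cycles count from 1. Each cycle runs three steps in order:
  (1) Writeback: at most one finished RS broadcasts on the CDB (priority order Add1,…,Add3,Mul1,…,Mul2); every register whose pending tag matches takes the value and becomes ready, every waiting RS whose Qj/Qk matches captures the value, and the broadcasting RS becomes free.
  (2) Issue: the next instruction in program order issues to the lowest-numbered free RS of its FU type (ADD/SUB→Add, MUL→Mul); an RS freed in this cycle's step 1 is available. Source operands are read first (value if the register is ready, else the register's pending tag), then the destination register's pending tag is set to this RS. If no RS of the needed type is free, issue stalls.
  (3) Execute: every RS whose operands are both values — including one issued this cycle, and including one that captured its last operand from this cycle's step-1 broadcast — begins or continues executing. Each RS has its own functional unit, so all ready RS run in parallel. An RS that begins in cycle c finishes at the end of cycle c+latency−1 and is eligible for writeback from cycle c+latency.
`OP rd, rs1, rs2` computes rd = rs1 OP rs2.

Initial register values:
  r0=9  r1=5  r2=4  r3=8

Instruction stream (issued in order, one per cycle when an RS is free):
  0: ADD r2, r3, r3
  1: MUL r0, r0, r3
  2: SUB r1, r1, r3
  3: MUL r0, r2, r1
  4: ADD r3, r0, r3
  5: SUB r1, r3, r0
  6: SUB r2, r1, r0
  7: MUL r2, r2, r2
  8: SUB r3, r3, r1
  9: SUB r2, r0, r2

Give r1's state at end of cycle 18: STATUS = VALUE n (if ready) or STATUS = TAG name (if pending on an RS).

STATUS = VALUE 8

c1: issue ADD r2<-Add1 | r0:9,r1:5,r2:Add1,r3:8
c2: issue MUL r0<-Mul1 | r0:Mul1,r1:5,r2:Add1,r3:8
c3: CDB Add1=16; issue SUB r1<-Add1 | r0:Mul1,r1:Add1,r2:16,r3:8
c4: issue MUL r0<-Mul2 | r0:Mul2,r1:Add1,r2:16,r3:8
c5: CDB Add1=-3; issue ADD r3<-Add1 | r0:Mul2,r1:-3,r2:16,r3:Add1
c6: CDB Mul1=72; issue SUB r1<-Add2 | r0:Mul2,r1:Add2,r2:16,r3:Add1
c7: issue SUB r2<-Add3 | r0:Mul2,r1:Add2,r2:Add3,r3:Add1
c8: issue MUL r2<-Mul1 | r0:Mul2,r1:Add2,r2:Mul1,r3:Add1
c9: CDB Mul2=-48; stall | r0:-48,r1:Add2,r2:Mul1,r3:Add1
c10: stall | r0:-48,r1:Add2,r2:Mul1,r3:Add1
c11: CDB Add1=-40; issue SUB r3<-Add1 | r0:-48,r1:Add2,r2:Mul1,r3:Add1
c12: stall | r0:-48,r1:Add2,r2:Mul1,r3:Add1
c13: CDB Add2=8; issue SUB r2<-Add2 | r0:-48,r1:8,r2:Add2,r3:Add1
c14: - | r0:-48,r1:8,r2:Add2,r3:Add1
c15: CDB Add1=-48 | r0:-48,r1:8,r2:Add2,r3:-48
c16: CDB Add3=56 | r0:-48,r1:8,r2:Add2,r3:-48
c17: - | r0:-48,r1:8,r2:Add2,r3:-48
c18: - | r0:-48,r1:8,r2:Add2,r3:-48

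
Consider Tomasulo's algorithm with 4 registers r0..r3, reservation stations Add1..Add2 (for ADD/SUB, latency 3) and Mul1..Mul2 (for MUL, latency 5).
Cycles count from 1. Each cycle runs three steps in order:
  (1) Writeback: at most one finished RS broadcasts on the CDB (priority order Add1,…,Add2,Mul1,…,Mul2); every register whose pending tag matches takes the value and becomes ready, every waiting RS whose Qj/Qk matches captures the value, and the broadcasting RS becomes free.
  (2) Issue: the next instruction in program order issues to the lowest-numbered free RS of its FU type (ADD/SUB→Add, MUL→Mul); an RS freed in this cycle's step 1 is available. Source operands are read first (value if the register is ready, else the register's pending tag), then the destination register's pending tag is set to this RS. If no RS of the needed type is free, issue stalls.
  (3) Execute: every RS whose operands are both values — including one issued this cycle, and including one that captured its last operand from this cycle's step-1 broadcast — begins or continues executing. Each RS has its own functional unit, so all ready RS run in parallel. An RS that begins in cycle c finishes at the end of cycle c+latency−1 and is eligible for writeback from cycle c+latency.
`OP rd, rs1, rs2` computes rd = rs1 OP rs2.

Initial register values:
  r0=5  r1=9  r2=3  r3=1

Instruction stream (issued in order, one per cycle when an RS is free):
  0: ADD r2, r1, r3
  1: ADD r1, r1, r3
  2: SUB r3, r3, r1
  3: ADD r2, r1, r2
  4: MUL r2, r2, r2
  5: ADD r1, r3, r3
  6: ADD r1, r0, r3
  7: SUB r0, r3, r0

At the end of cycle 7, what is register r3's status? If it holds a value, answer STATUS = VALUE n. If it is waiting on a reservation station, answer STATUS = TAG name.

STATUS = TAG Add1

cycle 1: issue ADD r2<-Add1 // r0:5,r1:9,r2:Add1,r3:1
cycle 2: issue ADD r1<-Add2 // r0:5,r1:Add2,r2:Add1,r3:1
cycle 3: stall // r0:5,r1:Add2,r2:Add1,r3:1
cycle 4: CDB Add1=10; issue SUB r3<-Add1 // r0:5,r1:Add2,r2:10,r3:Add1
cycle 5: CDB Add2=10; issue ADD r2<-Add2 // r0:5,r1:10,r2:Add2,r3:Add1
cycle 6: issue MUL r2<-Mul1 // r0:5,r1:10,r2:Mul1,r3:Add1
cycle 7: stall // r0:5,r1:10,r2:Mul1,r3:Add1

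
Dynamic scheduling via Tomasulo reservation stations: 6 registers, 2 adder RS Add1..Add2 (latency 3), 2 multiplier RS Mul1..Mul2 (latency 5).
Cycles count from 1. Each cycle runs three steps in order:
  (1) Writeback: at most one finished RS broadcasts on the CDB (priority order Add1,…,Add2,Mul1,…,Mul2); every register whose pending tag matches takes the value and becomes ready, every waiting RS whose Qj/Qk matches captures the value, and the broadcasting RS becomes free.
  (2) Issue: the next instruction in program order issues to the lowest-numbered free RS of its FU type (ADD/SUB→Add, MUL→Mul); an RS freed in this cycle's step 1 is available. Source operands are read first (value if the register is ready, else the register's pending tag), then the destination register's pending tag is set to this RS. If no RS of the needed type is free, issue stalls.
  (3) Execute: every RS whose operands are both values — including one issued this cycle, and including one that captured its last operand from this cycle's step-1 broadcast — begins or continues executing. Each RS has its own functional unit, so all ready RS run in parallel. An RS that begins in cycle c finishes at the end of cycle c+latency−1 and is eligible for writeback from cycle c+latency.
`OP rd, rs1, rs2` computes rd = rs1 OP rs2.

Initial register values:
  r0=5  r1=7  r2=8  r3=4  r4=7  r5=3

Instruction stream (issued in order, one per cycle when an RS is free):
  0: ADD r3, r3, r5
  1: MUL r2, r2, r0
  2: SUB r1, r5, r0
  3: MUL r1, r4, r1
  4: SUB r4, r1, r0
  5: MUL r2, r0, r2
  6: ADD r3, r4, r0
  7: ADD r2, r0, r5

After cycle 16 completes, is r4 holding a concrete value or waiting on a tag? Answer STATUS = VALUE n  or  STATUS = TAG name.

STATUS = VALUE -19

c1: issue ADD r3<-Add1 | r0:5,r1:7,r2:8,r3:Add1,r4:7,r5:3
c2: issue MUL r2<-Mul1 | r0:5,r1:7,r2:Mul1,r3:Add1,r4:7,r5:3
c3: issue SUB r1<-Add2 | r0:5,r1:Add2,r2:Mul1,r3:Add1,r4:7,r5:3
c4: CDB Add1=7; issue MUL r1<-Mul2 | r0:5,r1:Mul2,r2:Mul1,r3:7,r4:7,r5:3
c5: issue SUB r4<-Add1 | r0:5,r1:Mul2,r2:Mul1,r3:7,r4:Add1,r5:3
c6: CDB Add2=-2; stall | r0:5,r1:Mul2,r2:Mul1,r3:7,r4:Add1,r5:3
c7: CDB Mul1=40; issue MUL r2<-Mul1 | r0:5,r1:Mul2,r2:Mul1,r3:7,r4:Add1,r5:3
c8: issue ADD r3<-Add2 | r0:5,r1:Mul2,r2:Mul1,r3:Add2,r4:Add1,r5:3
c9: stall | r0:5,r1:Mul2,r2:Mul1,r3:Add2,r4:Add1,r5:3
c10: stall | r0:5,r1:Mul2,r2:Mul1,r3:Add2,r4:Add1,r5:3
c11: CDB Mul2=-14; stall | r0:5,r1:-14,r2:Mul1,r3:Add2,r4:Add1,r5:3
c12: CDB Mul1=200; stall | r0:5,r1:-14,r2:200,r3:Add2,r4:Add1,r5:3
c13: stall | r0:5,r1:-14,r2:200,r3:Add2,r4:Add1,r5:3
c14: CDB Add1=-19; issue ADD r2<-Add1 | r0:5,r1:-14,r2:Add1,r3:Add2,r4:-19,r5:3
c15: - | r0:5,r1:-14,r2:Add1,r3:Add2,r4:-19,r5:3
c16: - | r0:5,r1:-14,r2:Add1,r3:Add2,r4:-19,r5:3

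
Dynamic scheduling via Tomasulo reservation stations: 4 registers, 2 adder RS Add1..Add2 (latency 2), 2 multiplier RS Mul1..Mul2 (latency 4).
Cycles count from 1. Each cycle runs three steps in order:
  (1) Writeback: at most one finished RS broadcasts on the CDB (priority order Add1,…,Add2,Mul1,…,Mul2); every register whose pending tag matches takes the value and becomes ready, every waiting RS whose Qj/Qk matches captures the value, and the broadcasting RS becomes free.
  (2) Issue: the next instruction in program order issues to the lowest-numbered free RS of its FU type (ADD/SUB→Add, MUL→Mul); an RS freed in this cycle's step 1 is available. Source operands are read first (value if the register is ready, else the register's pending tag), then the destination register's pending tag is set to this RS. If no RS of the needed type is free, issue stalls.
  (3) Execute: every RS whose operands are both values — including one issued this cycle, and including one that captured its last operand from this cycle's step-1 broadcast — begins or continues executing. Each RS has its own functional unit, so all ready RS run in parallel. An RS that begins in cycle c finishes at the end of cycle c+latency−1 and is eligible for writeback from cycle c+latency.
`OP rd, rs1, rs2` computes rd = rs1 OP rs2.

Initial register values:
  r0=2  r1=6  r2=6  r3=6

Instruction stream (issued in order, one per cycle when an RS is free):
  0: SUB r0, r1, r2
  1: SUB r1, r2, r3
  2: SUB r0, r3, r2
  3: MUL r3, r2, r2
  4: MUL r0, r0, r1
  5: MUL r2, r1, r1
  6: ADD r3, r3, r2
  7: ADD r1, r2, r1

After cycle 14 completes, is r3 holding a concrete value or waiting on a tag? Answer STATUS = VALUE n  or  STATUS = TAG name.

  c1: issue SUB r0<-Add1  regs: r0:Add1,r1:6,r2:6,r3:6
  c2: issue SUB r1<-Add2  regs: r0:Add1,r1:Add2,r2:6,r3:6
  c3: CDB Add1=0; issue SUB r0<-Add1  regs: r0:Add1,r1:Add2,r2:6,r3:6
  c4: CDB Add2=0; issue MUL r3<-Mul1  regs: r0:Add1,r1:0,r2:6,r3:Mul1
  c5: CDB Add1=0; issue MUL r0<-Mul2  regs: r0:Mul2,r1:0,r2:6,r3:Mul1
  c6: stall  regs: r0:Mul2,r1:0,r2:6,r3:Mul1
  c7: stall  regs: r0:Mul2,r1:0,r2:6,r3:Mul1
  c8: CDB Mul1=36; issue MUL r2<-Mul1  regs: r0:Mul2,r1:0,r2:Mul1,r3:36
  c9: CDB Mul2=0; issue ADD r3<-Add1  regs: r0:0,r1:0,r2:Mul1,r3:Add1
  c10: issue ADD r1<-Add2  regs: r0:0,r1:Add2,r2:Mul1,r3:Add1
  c11: -  regs: r0:0,r1:Add2,r2:Mul1,r3:Add1
  c12: CDB Mul1=0  regs: r0:0,r1:Add2,r2:0,r3:Add1
  c13: -  regs: r0:0,r1:Add2,r2:0,r3:Add1
  c14: CDB Add1=36  regs: r0:0,r1:Add2,r2:0,r3:36

STATUS = VALUE 36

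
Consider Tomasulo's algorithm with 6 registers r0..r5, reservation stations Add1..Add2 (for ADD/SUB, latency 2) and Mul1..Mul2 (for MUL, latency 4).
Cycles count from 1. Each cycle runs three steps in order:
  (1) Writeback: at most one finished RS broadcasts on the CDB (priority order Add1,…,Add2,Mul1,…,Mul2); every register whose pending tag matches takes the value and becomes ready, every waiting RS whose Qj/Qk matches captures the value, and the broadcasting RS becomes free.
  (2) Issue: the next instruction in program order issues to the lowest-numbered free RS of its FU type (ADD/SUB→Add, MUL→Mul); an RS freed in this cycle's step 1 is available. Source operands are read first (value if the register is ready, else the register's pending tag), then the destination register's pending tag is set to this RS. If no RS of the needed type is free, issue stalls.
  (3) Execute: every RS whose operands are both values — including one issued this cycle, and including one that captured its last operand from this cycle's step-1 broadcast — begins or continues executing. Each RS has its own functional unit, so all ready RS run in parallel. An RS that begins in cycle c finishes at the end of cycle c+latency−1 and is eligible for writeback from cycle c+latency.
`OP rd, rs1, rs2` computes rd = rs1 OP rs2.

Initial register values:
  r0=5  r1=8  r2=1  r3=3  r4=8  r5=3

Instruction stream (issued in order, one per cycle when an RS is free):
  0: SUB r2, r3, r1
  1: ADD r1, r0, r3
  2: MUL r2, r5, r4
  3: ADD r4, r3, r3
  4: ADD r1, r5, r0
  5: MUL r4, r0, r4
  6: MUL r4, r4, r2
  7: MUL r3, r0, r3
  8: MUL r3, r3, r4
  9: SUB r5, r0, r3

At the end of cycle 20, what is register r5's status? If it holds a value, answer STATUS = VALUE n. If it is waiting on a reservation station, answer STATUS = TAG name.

STATUS = TAG Add1

c1: issue SUB r2<-Add1 | r0:5,r1:8,r2:Add1,r3:3,r4:8,r5:3
c2: issue ADD r1<-Add2 | r0:5,r1:Add2,r2:Add1,r3:3,r4:8,r5:3
c3: CDB Add1=-5; issue MUL r2<-Mul1 | r0:5,r1:Add2,r2:Mul1,r3:3,r4:8,r5:3
c4: CDB Add2=8; issue ADD r4<-Add1 | r0:5,r1:8,r2:Mul1,r3:3,r4:Add1,r5:3
c5: issue ADD r1<-Add2 | r0:5,r1:Add2,r2:Mul1,r3:3,r4:Add1,r5:3
c6: CDB Add1=6; issue MUL r4<-Mul2 | r0:5,r1:Add2,r2:Mul1,r3:3,r4:Mul2,r5:3
c7: CDB Add2=8; stall | r0:5,r1:8,r2:Mul1,r3:3,r4:Mul2,r5:3
c8: CDB Mul1=24; issue MUL r4<-Mul1 | r0:5,r1:8,r2:24,r3:3,r4:Mul1,r5:3
c9: stall | r0:5,r1:8,r2:24,r3:3,r4:Mul1,r5:3
c10: CDB Mul2=30; issue MUL r3<-Mul2 | r0:5,r1:8,r2:24,r3:Mul2,r4:Mul1,r5:3
c11: stall | r0:5,r1:8,r2:24,r3:Mul2,r4:Mul1,r5:3
c12: stall | r0:5,r1:8,r2:24,r3:Mul2,r4:Mul1,r5:3
c13: stall | r0:5,r1:8,r2:24,r3:Mul2,r4:Mul1,r5:3
c14: CDB Mul1=720; issue MUL r3<-Mul1 | r0:5,r1:8,r2:24,r3:Mul1,r4:720,r5:3
c15: CDB Mul2=15; issue SUB r5<-Add1 | r0:5,r1:8,r2:24,r3:Mul1,r4:720,r5:Add1
c16: - | r0:5,r1:8,r2:24,r3:Mul1,r4:720,r5:Add1
c17: - | r0:5,r1:8,r2:24,r3:Mul1,r4:720,r5:Add1
c18: - | r0:5,r1:8,r2:24,r3:Mul1,r4:720,r5:Add1
c19: CDB Mul1=10800 | r0:5,r1:8,r2:24,r3:10800,r4:720,r5:Add1
c20: - | r0:5,r1:8,r2:24,r3:10800,r4:720,r5:Add1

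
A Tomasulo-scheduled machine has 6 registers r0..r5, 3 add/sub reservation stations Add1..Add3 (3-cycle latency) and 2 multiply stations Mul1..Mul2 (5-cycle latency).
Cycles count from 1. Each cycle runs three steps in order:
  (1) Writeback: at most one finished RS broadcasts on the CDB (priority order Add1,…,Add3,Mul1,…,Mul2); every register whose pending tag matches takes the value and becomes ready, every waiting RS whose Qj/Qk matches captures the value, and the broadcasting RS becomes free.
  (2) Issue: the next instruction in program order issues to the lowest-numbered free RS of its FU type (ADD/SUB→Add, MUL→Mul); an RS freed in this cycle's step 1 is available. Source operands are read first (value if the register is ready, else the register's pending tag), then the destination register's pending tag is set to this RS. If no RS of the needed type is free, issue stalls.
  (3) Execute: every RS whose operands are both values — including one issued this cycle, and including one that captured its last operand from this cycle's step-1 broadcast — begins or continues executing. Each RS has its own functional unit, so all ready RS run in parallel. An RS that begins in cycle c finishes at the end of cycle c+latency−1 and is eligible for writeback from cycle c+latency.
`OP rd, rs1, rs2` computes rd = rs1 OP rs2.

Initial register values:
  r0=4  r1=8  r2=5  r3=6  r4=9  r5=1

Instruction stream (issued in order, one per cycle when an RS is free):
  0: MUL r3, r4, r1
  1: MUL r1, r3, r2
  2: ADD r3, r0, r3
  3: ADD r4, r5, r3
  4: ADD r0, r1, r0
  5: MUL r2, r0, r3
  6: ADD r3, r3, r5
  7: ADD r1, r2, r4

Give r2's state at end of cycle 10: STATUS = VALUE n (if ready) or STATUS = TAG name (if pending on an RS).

STATUS = TAG Mul1

c1: issue MUL r3<-Mul1 | r0:4,r1:8,r2:5,r3:Mul1,r4:9,r5:1
c2: issue MUL r1<-Mul2 | r0:4,r1:Mul2,r2:5,r3:Mul1,r4:9,r5:1
c3: issue ADD r3<-Add1 | r0:4,r1:Mul2,r2:5,r3:Add1,r4:9,r5:1
c4: issue ADD r4<-Add2 | r0:4,r1:Mul2,r2:5,r3:Add1,r4:Add2,r5:1
c5: issue ADD r0<-Add3 | r0:Add3,r1:Mul2,r2:5,r3:Add1,r4:Add2,r5:1
c6: CDB Mul1=72; issue MUL r2<-Mul1 | r0:Add3,r1:Mul2,r2:Mul1,r3:Add1,r4:Add2,r5:1
c7: stall | r0:Add3,r1:Mul2,r2:Mul1,r3:Add1,r4:Add2,r5:1
c8: stall | r0:Add3,r1:Mul2,r2:Mul1,r3:Add1,r4:Add2,r5:1
c9: CDB Add1=76; issue ADD r3<-Add1 | r0:Add3,r1:Mul2,r2:Mul1,r3:Add1,r4:Add2,r5:1
c10: stall | r0:Add3,r1:Mul2,r2:Mul1,r3:Add1,r4:Add2,r5:1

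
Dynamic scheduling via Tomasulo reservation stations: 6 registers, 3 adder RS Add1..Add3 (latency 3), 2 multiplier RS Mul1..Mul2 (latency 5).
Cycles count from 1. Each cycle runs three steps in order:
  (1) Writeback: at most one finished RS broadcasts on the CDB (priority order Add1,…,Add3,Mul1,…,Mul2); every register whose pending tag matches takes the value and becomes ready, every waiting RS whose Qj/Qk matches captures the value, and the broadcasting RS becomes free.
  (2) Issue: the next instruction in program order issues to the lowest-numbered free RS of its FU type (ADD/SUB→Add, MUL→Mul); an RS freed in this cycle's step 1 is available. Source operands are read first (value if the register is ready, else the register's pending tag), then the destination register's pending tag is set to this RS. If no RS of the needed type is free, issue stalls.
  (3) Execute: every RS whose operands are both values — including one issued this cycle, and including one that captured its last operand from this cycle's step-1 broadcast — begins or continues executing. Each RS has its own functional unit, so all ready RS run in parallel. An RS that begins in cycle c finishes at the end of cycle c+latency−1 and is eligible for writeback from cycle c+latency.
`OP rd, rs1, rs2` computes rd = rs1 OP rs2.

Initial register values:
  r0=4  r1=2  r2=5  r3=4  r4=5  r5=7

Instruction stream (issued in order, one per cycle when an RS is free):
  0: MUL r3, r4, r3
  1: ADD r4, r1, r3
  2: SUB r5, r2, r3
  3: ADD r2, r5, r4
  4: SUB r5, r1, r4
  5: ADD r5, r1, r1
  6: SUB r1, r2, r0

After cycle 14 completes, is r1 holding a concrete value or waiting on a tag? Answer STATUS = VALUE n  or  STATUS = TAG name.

c1: issue MUL r3<-Mul1 | r0:4,r1:2,r2:5,r3:Mul1,r4:5,r5:7
c2: issue ADD r4<-Add1 | r0:4,r1:2,r2:5,r3:Mul1,r4:Add1,r5:7
c3: issue SUB r5<-Add2 | r0:4,r1:2,r2:5,r3:Mul1,r4:Add1,r5:Add2
c4: issue ADD r2<-Add3 | r0:4,r1:2,r2:Add3,r3:Mul1,r4:Add1,r5:Add2
c5: stall | r0:4,r1:2,r2:Add3,r3:Mul1,r4:Add1,r5:Add2
c6: CDB Mul1=20; stall | r0:4,r1:2,r2:Add3,r3:20,r4:Add1,r5:Add2
c7: stall | r0:4,r1:2,r2:Add3,r3:20,r4:Add1,r5:Add2
c8: stall | r0:4,r1:2,r2:Add3,r3:20,r4:Add1,r5:Add2
c9: CDB Add1=22; issue SUB r5<-Add1 | r0:4,r1:2,r2:Add3,r3:20,r4:22,r5:Add1
c10: CDB Add2=-15; issue ADD r5<-Add2 | r0:4,r1:2,r2:Add3,r3:20,r4:22,r5:Add2
c11: stall | r0:4,r1:2,r2:Add3,r3:20,r4:22,r5:Add2
c12: CDB Add1=-20; issue SUB r1<-Add1 | r0:4,r1:Add1,r2:Add3,r3:20,r4:22,r5:Add2
c13: CDB Add2=4 | r0:4,r1:Add1,r2:Add3,r3:20,r4:22,r5:4
c14: CDB Add3=7 | r0:4,r1:Add1,r2:7,r3:20,r4:22,r5:4

STATUS = TAG Add1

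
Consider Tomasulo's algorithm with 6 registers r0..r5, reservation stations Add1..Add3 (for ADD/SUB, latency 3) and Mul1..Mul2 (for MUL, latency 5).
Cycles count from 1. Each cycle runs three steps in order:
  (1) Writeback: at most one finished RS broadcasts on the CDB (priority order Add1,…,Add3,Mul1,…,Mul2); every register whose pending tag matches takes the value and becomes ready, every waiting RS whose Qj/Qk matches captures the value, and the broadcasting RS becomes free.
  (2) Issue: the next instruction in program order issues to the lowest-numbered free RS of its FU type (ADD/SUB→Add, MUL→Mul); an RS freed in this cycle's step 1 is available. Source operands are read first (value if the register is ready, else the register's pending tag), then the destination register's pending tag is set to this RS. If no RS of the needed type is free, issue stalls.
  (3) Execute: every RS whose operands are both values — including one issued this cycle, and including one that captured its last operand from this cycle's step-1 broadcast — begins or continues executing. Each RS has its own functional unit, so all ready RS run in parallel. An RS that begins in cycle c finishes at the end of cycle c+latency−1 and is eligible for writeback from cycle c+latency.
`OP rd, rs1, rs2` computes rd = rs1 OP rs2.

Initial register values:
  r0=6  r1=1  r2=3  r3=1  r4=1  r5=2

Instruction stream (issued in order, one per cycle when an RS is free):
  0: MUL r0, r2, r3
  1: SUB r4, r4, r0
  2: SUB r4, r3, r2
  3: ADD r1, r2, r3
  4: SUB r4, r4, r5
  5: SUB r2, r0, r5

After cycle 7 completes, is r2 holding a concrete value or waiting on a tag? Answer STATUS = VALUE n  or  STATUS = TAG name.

  c1: issue MUL r0<-Mul1  regs: r0:Mul1,r1:1,r2:3,r3:1,r4:1,r5:2
  c2: issue SUB r4<-Add1  regs: r0:Mul1,r1:1,r2:3,r3:1,r4:Add1,r5:2
  c3: issue SUB r4<-Add2  regs: r0:Mul1,r1:1,r2:3,r3:1,r4:Add2,r5:2
  c4: issue ADD r1<-Add3  regs: r0:Mul1,r1:Add3,r2:3,r3:1,r4:Add2,r5:2
  c5: stall  regs: r0:Mul1,r1:Add3,r2:3,r3:1,r4:Add2,r5:2
  c6: CDB Add2=-2; issue SUB r4<-Add2  regs: r0:Mul1,r1:Add3,r2:3,r3:1,r4:Add2,r5:2
  c7: CDB Add3=4; issue SUB r2<-Add3  regs: r0:Mul1,r1:4,r2:Add3,r3:1,r4:Add2,r5:2

STATUS = TAG Add3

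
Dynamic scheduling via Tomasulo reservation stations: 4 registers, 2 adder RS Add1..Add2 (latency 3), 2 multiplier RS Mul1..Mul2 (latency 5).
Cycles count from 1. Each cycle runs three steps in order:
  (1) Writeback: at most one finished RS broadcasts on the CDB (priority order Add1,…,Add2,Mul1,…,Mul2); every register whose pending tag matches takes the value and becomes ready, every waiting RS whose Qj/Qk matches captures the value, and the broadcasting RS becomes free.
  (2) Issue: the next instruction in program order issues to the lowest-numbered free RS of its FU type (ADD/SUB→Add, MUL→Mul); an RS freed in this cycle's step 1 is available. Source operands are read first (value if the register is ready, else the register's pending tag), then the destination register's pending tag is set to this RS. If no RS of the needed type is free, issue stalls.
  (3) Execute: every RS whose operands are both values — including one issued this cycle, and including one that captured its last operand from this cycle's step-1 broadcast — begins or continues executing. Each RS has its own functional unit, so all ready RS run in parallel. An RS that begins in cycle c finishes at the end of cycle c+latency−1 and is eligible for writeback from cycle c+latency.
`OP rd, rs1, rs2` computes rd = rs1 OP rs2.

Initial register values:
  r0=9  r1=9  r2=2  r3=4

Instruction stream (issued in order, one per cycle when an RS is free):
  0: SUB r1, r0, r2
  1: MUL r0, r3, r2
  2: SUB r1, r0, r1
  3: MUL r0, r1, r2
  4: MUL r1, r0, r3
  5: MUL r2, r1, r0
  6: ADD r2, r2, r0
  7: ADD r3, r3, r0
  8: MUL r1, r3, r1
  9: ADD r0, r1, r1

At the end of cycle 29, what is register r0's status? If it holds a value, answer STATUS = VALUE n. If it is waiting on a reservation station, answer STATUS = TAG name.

STATUS = VALUE 96

cycle 1: issue SUB r1<-Add1 // r0:9,r1:Add1,r2:2,r3:4
cycle 2: issue MUL r0<-Mul1 // r0:Mul1,r1:Add1,r2:2,r3:4
cycle 3: issue SUB r1<-Add2 // r0:Mul1,r1:Add2,r2:2,r3:4
cycle 4: CDB Add1=7; issue MUL r0<-Mul2 // r0:Mul2,r1:Add2,r2:2,r3:4
cycle 5: stall // r0:Mul2,r1:Add2,r2:2,r3:4
cycle 6: stall // r0:Mul2,r1:Add2,r2:2,r3:4
cycle 7: CDB Mul1=8; issue MUL r1<-Mul1 // r0:Mul2,r1:Mul1,r2:2,r3:4
cycle 8: stall // r0:Mul2,r1:Mul1,r2:2,r3:4
cycle 9: stall // r0:Mul2,r1:Mul1,r2:2,r3:4
cycle 10: CDB Add2=1; stall // r0:Mul2,r1:Mul1,r2:2,r3:4
cycle 11: stall // r0:Mul2,r1:Mul1,r2:2,r3:4
cycle 12: stall // r0:Mul2,r1:Mul1,r2:2,r3:4
cycle 13: stall // r0:Mul2,r1:Mul1,r2:2,r3:4
cycle 14: stall // r0:Mul2,r1:Mul1,r2:2,r3:4
cycle 15: CDB Mul2=2; issue MUL r2<-Mul2 // r0:2,r1:Mul1,r2:Mul2,r3:4
cycle 16: issue ADD r2<-Add1 // r0:2,r1:Mul1,r2:Add1,r3:4
cycle 17: issue ADD r3<-Add2 // r0:2,r1:Mul1,r2:Add1,r3:Add2
cycle 18: stall // r0:2,r1:Mul1,r2:Add1,r3:Add2
cycle 19: stall // r0:2,r1:Mul1,r2:Add1,r3:Add2
cycle 20: CDB Add2=6; stall // r0:2,r1:Mul1,r2:Add1,r3:6
cycle 21: CDB Mul1=8; issue MUL r1<-Mul1 // r0:2,r1:Mul1,r2:Add1,r3:6
cycle 22: issue ADD r0<-Add2 // r0:Add2,r1:Mul1,r2:Add1,r3:6
cycle 23: - // r0:Add2,r1:Mul1,r2:Add1,r3:6
cycle 24: - // r0:Add2,r1:Mul1,r2:Add1,r3:6
cycle 25: - // r0:Add2,r1:Mul1,r2:Add1,r3:6
cycle 26: CDB Mul1=48 // r0:Add2,r1:48,r2:Add1,r3:6
cycle 27: CDB Mul2=16 // r0:Add2,r1:48,r2:Add1,r3:6
cycle 28: - // r0:Add2,r1:48,r2:Add1,r3:6
cycle 29: CDB Add2=96 // r0:96,r1:48,r2:Add1,r3:6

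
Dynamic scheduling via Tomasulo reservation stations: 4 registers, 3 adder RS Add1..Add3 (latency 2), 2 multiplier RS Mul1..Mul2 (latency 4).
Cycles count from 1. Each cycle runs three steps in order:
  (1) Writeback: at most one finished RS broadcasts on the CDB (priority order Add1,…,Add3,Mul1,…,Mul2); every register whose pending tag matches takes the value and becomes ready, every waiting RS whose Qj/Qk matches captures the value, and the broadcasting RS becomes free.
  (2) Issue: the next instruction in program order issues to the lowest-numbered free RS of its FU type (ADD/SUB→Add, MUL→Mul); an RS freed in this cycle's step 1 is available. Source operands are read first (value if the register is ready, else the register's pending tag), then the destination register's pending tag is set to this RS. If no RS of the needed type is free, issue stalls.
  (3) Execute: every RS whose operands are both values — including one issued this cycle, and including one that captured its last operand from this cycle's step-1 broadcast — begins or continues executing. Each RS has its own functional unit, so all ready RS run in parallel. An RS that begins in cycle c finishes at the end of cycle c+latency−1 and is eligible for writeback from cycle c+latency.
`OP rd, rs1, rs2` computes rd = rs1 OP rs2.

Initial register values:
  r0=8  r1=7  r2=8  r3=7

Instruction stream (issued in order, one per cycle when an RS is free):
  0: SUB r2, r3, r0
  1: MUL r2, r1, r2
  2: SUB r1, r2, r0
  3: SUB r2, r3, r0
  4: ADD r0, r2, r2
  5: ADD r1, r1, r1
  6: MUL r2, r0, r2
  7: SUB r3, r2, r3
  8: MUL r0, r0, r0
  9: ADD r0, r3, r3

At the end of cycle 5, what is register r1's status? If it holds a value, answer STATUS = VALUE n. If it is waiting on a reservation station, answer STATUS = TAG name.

STATUS = TAG Add1

c1: issue SUB r2<-Add1 | r0:8,r1:7,r2:Add1,r3:7
c2: issue MUL r2<-Mul1 | r0:8,r1:7,r2:Mul1,r3:7
c3: CDB Add1=-1; issue SUB r1<-Add1 | r0:8,r1:Add1,r2:Mul1,r3:7
c4: issue SUB r2<-Add2 | r0:8,r1:Add1,r2:Add2,r3:7
c5: issue ADD r0<-Add3 | r0:Add3,r1:Add1,r2:Add2,r3:7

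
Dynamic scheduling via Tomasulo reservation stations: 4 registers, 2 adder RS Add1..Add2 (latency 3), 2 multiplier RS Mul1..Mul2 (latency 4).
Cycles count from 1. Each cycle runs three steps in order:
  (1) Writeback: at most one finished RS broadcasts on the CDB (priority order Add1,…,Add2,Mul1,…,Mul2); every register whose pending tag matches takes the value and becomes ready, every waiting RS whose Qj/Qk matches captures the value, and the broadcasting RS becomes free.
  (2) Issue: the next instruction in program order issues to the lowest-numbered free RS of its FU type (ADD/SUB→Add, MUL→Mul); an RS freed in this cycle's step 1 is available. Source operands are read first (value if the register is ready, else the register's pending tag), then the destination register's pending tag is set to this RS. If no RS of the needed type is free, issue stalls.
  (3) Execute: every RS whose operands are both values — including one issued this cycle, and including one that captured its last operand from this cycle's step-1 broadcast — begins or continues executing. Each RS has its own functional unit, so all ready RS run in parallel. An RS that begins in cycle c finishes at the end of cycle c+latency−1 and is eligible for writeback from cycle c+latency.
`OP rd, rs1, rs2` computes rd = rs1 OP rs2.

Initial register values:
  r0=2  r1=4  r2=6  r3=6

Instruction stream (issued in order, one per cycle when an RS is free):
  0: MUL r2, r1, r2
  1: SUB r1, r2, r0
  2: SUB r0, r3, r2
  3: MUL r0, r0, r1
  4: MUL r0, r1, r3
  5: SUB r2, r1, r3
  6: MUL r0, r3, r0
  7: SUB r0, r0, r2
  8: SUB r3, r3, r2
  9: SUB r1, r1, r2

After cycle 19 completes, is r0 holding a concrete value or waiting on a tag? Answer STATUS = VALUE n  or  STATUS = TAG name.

c1: issue MUL r2<-Mul1 | r0:2,r1:4,r2:Mul1,r3:6
c2: issue SUB r1<-Add1 | r0:2,r1:Add1,r2:Mul1,r3:6
c3: issue SUB r0<-Add2 | r0:Add2,r1:Add1,r2:Mul1,r3:6
c4: issue MUL r0<-Mul2 | r0:Mul2,r1:Add1,r2:Mul1,r3:6
c5: CDB Mul1=24; issue MUL r0<-Mul1 | r0:Mul1,r1:Add1,r2:24,r3:6
c6: stall | r0:Mul1,r1:Add1,r2:24,r3:6
c7: stall | r0:Mul1,r1:Add1,r2:24,r3:6
c8: CDB Add1=22; issue SUB r2<-Add1 | r0:Mul1,r1:22,r2:Add1,r3:6
c9: CDB Add2=-18; stall | r0:Mul1,r1:22,r2:Add1,r3:6
c10: stall | r0:Mul1,r1:22,r2:Add1,r3:6
c11: CDB Add1=16; stall | r0:Mul1,r1:22,r2:16,r3:6
c12: CDB Mul1=132; issue MUL r0<-Mul1 | r0:Mul1,r1:22,r2:16,r3:6
c13: CDB Mul2=-396; issue SUB r0<-Add1 | r0:Add1,r1:22,r2:16,r3:6
c14: issue SUB r3<-Add2 | r0:Add1,r1:22,r2:16,r3:Add2
c15: stall | r0:Add1,r1:22,r2:16,r3:Add2
c16: CDB Mul1=792; stall | r0:Add1,r1:22,r2:16,r3:Add2
c17: CDB Add2=-10; issue SUB r1<-Add2 | r0:Add1,r1:Add2,r2:16,r3:-10
c18: - | r0:Add1,r1:Add2,r2:16,r3:-10
c19: CDB Add1=776 | r0:776,r1:Add2,r2:16,r3:-10

STATUS = VALUE 776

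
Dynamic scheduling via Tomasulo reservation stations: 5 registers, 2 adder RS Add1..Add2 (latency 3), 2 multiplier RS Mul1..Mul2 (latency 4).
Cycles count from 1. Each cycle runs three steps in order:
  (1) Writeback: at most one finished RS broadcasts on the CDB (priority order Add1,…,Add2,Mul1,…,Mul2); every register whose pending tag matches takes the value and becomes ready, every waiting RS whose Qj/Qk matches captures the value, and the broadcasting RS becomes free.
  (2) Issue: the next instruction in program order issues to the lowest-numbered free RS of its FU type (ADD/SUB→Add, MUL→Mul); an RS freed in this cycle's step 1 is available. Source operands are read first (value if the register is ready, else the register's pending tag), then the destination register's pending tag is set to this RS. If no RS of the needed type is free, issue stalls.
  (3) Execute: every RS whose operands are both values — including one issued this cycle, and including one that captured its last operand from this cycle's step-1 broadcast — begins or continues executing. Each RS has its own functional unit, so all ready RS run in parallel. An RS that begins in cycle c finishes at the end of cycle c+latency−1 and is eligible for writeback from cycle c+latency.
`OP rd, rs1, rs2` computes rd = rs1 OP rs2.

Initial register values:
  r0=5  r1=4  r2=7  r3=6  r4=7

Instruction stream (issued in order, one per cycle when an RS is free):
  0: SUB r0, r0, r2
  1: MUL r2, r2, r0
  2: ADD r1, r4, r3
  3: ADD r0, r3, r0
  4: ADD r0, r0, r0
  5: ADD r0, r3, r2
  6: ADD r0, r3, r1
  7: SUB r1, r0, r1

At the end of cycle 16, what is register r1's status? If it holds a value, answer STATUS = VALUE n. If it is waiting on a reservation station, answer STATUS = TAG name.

c1: issue SUB r0<-Add1 | r0:Add1,r1:4,r2:7,r3:6,r4:7
c2: issue MUL r2<-Mul1 | r0:Add1,r1:4,r2:Mul1,r3:6,r4:7
c3: issue ADD r1<-Add2 | r0:Add1,r1:Add2,r2:Mul1,r3:6,r4:7
c4: CDB Add1=-2; issue ADD r0<-Add1 | r0:Add1,r1:Add2,r2:Mul1,r3:6,r4:7
c5: stall | r0:Add1,r1:Add2,r2:Mul1,r3:6,r4:7
c6: CDB Add2=13; issue ADD r0<-Add2 | r0:Add2,r1:13,r2:Mul1,r3:6,r4:7
c7: CDB Add1=4; issue ADD r0<-Add1 | r0:Add1,r1:13,r2:Mul1,r3:6,r4:7
c8: CDB Mul1=-14; stall | r0:Add1,r1:13,r2:-14,r3:6,r4:7
c9: stall | r0:Add1,r1:13,r2:-14,r3:6,r4:7
c10: CDB Add2=8; issue ADD r0<-Add2 | r0:Add2,r1:13,r2:-14,r3:6,r4:7
c11: CDB Add1=-8; issue SUB r1<-Add1 | r0:Add2,r1:Add1,r2:-14,r3:6,r4:7
c12: - | r0:Add2,r1:Add1,r2:-14,r3:6,r4:7
c13: CDB Add2=19 | r0:19,r1:Add1,r2:-14,r3:6,r4:7
c14: - | r0:19,r1:Add1,r2:-14,r3:6,r4:7
c15: - | r0:19,r1:Add1,r2:-14,r3:6,r4:7
c16: CDB Add1=6 | r0:19,r1:6,r2:-14,r3:6,r4:7

STATUS = VALUE 6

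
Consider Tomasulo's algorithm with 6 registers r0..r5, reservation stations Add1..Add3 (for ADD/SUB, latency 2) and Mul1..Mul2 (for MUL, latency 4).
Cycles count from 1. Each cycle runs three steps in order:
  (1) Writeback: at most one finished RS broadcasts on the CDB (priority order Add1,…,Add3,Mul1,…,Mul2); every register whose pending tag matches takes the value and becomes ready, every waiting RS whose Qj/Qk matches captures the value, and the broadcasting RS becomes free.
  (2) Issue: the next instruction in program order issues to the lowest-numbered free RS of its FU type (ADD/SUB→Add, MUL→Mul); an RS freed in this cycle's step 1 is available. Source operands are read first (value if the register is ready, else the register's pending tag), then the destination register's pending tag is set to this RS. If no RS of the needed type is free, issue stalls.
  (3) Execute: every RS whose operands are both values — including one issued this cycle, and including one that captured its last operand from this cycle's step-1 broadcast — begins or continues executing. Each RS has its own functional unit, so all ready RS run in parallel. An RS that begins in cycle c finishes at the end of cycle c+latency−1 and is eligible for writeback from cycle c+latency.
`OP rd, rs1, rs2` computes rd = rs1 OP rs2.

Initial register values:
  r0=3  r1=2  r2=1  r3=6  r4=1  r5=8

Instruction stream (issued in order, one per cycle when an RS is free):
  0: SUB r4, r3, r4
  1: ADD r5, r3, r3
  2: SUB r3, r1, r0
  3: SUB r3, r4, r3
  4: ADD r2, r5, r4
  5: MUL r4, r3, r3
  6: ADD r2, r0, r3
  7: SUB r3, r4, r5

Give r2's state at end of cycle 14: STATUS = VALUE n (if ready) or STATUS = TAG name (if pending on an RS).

c1: issue SUB r4<-Add1 | r0:3,r1:2,r2:1,r3:6,r4:Add1,r5:8
c2: issue ADD r5<-Add2 | r0:3,r1:2,r2:1,r3:6,r4:Add1,r5:Add2
c3: CDB Add1=5; issue SUB r3<-Add1 | r0:3,r1:2,r2:1,r3:Add1,r4:5,r5:Add2
c4: CDB Add2=12; issue SUB r3<-Add2 | r0:3,r1:2,r2:1,r3:Add2,r4:5,r5:12
c5: CDB Add1=-1; issue ADD r2<-Add1 | r0:3,r1:2,r2:Add1,r3:Add2,r4:5,r5:12
c6: issue MUL r4<-Mul1 | r0:3,r1:2,r2:Add1,r3:Add2,r4:Mul1,r5:12
c7: CDB Add1=17; issue ADD r2<-Add1 | r0:3,r1:2,r2:Add1,r3:Add2,r4:Mul1,r5:12
c8: CDB Add2=6; issue SUB r3<-Add2 | r0:3,r1:2,r2:Add1,r3:Add2,r4:Mul1,r5:12
c9: - | r0:3,r1:2,r2:Add1,r3:Add2,r4:Mul1,r5:12
c10: CDB Add1=9 | r0:3,r1:2,r2:9,r3:Add2,r4:Mul1,r5:12
c11: - | r0:3,r1:2,r2:9,r3:Add2,r4:Mul1,r5:12
c12: CDB Mul1=36 | r0:3,r1:2,r2:9,r3:Add2,r4:36,r5:12
c13: - | r0:3,r1:2,r2:9,r3:Add2,r4:36,r5:12
c14: CDB Add2=24 | r0:3,r1:2,r2:9,r3:24,r4:36,r5:12

STATUS = VALUE 9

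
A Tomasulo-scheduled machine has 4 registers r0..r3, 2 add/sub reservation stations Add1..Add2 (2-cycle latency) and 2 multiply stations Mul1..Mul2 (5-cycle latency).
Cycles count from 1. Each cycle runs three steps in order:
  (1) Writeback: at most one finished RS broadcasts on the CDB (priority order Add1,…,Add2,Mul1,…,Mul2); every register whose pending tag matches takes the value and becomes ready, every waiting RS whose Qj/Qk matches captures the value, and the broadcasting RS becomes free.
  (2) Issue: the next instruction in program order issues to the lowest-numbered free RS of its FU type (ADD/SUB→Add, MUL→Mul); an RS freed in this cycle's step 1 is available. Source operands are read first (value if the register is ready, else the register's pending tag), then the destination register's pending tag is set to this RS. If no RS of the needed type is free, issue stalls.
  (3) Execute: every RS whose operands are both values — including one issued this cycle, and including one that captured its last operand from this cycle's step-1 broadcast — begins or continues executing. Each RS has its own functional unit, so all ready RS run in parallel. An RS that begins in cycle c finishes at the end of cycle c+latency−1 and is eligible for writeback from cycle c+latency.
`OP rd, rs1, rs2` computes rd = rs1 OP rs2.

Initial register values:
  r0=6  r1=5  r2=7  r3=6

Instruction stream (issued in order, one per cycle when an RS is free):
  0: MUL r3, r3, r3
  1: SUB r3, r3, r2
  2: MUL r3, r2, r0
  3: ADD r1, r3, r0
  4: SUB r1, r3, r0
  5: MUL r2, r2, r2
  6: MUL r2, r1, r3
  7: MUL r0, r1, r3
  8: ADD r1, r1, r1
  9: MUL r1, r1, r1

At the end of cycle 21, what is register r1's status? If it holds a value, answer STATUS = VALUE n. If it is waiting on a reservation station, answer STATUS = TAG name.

STATUS = TAG Mul2

cycle 1: issue MUL r3<-Mul1 // r0:6,r1:5,r2:7,r3:Mul1
cycle 2: issue SUB r3<-Add1 // r0:6,r1:5,r2:7,r3:Add1
cycle 3: issue MUL r3<-Mul2 // r0:6,r1:5,r2:7,r3:Mul2
cycle 4: issue ADD r1<-Add2 // r0:6,r1:Add2,r2:7,r3:Mul2
cycle 5: stall // r0:6,r1:Add2,r2:7,r3:Mul2
cycle 6: CDB Mul1=36; stall // r0:6,r1:Add2,r2:7,r3:Mul2
cycle 7: stall // r0:6,r1:Add2,r2:7,r3:Mul2
cycle 8: CDB Add1=29; issue SUB r1<-Add1 // r0:6,r1:Add1,r2:7,r3:Mul2
cycle 9: CDB Mul2=42; issue MUL r2<-Mul1 // r0:6,r1:Add1,r2:Mul1,r3:42
cycle 10: issue MUL r2<-Mul2 // r0:6,r1:Add1,r2:Mul2,r3:42
cycle 11: CDB Add1=36; stall // r0:6,r1:36,r2:Mul2,r3:42
cycle 12: CDB Add2=48; stall // r0:6,r1:36,r2:Mul2,r3:42
cycle 13: stall // r0:6,r1:36,r2:Mul2,r3:42
cycle 14: CDB Mul1=49; issue MUL r0<-Mul1 // r0:Mul1,r1:36,r2:Mul2,r3:42
cycle 15: issue ADD r1<-Add1 // r0:Mul1,r1:Add1,r2:Mul2,r3:42
cycle 16: CDB Mul2=1512; issue MUL r1<-Mul2 // r0:Mul1,r1:Mul2,r2:1512,r3:42
cycle 17: CDB Add1=72 // r0:Mul1,r1:Mul2,r2:1512,r3:42
cycle 18: - // r0:Mul1,r1:Mul2,r2:1512,r3:42
cycle 19: CDB Mul1=1512 // r0:1512,r1:Mul2,r2:1512,r3:42
cycle 20: - // r0:1512,r1:Mul2,r2:1512,r3:42
cycle 21: - // r0:1512,r1:Mul2,r2:1512,r3:42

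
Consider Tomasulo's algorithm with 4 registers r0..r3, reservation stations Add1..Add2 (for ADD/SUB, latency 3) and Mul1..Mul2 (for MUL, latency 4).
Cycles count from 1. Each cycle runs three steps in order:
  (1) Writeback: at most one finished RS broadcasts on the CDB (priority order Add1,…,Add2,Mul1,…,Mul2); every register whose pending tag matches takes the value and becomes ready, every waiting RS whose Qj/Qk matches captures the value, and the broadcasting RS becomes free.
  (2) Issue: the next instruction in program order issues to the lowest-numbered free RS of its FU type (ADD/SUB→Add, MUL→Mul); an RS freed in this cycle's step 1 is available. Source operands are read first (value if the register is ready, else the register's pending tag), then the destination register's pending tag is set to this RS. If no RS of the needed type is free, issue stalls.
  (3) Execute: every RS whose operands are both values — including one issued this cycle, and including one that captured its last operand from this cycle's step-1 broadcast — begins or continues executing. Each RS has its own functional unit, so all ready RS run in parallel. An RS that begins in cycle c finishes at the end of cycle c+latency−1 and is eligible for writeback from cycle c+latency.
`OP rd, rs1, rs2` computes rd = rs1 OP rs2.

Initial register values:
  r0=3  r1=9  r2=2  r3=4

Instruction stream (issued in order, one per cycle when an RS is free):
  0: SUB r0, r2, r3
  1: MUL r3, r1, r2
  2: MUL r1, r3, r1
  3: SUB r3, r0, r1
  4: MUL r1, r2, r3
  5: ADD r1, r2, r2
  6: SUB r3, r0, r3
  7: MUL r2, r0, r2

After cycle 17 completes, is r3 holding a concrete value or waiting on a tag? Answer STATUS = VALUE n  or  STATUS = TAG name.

STATUS = VALUE 162

cycle 1: issue SUB r0<-Add1 // r0:Add1,r1:9,r2:2,r3:4
cycle 2: issue MUL r3<-Mul1 // r0:Add1,r1:9,r2:2,r3:Mul1
cycle 3: issue MUL r1<-Mul2 // r0:Add1,r1:Mul2,r2:2,r3:Mul1
cycle 4: CDB Add1=-2; issue SUB r3<-Add1 // r0:-2,r1:Mul2,r2:2,r3:Add1
cycle 5: stall // r0:-2,r1:Mul2,r2:2,r3:Add1
cycle 6: CDB Mul1=18; issue MUL r1<-Mul1 // r0:-2,r1:Mul1,r2:2,r3:Add1
cycle 7: issue ADD r1<-Add2 // r0:-2,r1:Add2,r2:2,r3:Add1
cycle 8: stall // r0:-2,r1:Add2,r2:2,r3:Add1
cycle 9: stall // r0:-2,r1:Add2,r2:2,r3:Add1
cycle 10: CDB Add2=4; issue SUB r3<-Add2 // r0:-2,r1:4,r2:2,r3:Add2
cycle 11: CDB Mul2=162; issue MUL r2<-Mul2 // r0:-2,r1:4,r2:Mul2,r3:Add2
cycle 12: - // r0:-2,r1:4,r2:Mul2,r3:Add2
cycle 13: - // r0:-2,r1:4,r2:Mul2,r3:Add2
cycle 14: CDB Add1=-164 // r0:-2,r1:4,r2:Mul2,r3:Add2
cycle 15: CDB Mul2=-4 // r0:-2,r1:4,r2:-4,r3:Add2
cycle 16: - // r0:-2,r1:4,r2:-4,r3:Add2
cycle 17: CDB Add2=162 // r0:-2,r1:4,r2:-4,r3:162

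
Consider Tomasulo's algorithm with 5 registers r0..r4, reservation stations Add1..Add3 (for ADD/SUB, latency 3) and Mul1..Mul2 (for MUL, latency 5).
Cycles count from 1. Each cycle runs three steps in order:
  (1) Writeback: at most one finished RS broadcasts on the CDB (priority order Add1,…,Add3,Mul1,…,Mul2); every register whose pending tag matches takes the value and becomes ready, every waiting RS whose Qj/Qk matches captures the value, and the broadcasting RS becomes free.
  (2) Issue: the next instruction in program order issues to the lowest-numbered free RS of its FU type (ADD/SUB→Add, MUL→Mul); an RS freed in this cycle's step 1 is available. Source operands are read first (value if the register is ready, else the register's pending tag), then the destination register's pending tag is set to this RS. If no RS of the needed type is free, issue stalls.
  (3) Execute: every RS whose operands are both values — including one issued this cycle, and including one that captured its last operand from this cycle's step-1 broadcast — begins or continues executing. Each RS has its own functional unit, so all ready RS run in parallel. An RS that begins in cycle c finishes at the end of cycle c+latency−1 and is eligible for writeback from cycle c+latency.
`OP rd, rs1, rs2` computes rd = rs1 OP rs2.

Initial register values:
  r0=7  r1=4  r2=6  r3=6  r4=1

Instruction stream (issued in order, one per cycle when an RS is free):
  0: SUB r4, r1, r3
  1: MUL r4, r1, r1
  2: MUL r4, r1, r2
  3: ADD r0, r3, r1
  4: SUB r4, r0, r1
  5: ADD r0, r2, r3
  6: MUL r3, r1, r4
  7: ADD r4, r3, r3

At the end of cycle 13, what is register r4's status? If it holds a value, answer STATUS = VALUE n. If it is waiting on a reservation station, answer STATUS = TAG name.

cycle 1: issue SUB r4<-Add1 // r0:7,r1:4,r2:6,r3:6,r4:Add1
cycle 2: issue MUL r4<-Mul1 // r0:7,r1:4,r2:6,r3:6,r4:Mul1
cycle 3: issue MUL r4<-Mul2 // r0:7,r1:4,r2:6,r3:6,r4:Mul2
cycle 4: CDB Add1=-2; issue ADD r0<-Add1 // r0:Add1,r1:4,r2:6,r3:6,r4:Mul2
cycle 5: issue SUB r4<-Add2 // r0:Add1,r1:4,r2:6,r3:6,r4:Add2
cycle 6: issue ADD r0<-Add3 // r0:Add3,r1:4,r2:6,r3:6,r4:Add2
cycle 7: CDB Add1=10; stall // r0:Add3,r1:4,r2:6,r3:6,r4:Add2
cycle 8: CDB Mul1=16; issue MUL r3<-Mul1 // r0:Add3,r1:4,r2:6,r3:Mul1,r4:Add2
cycle 9: CDB Add3=12; issue ADD r4<-Add1 // r0:12,r1:4,r2:6,r3:Mul1,r4:Add1
cycle 10: CDB Add2=6 // r0:12,r1:4,r2:6,r3:Mul1,r4:Add1
cycle 11: CDB Mul2=24 // r0:12,r1:4,r2:6,r3:Mul1,r4:Add1
cycle 12: - // r0:12,r1:4,r2:6,r3:Mul1,r4:Add1
cycle 13: - // r0:12,r1:4,r2:6,r3:Mul1,r4:Add1

STATUS = TAG Add1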